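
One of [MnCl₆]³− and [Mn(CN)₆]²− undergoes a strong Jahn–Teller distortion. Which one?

[MnCl₆]³−

[MnCl₆]³−: Summing ligand charges against the −3 overall charge gives an oxidation state of +3 for manganese. Group 7 minus oxidation state 3 gives a d⁴ configuration. Chloride is a weak-field ligand for a first-row metal, so the complex is high-spin. The t₂g³e_g¹ (high-spin) configuration has an unevenly filled e_g set; the Jahn–Teller theorem predicts a tetragonal distortion (typically axial elongation) to lift the degeneracy.
[Mn(CN)₆]²−: Ligand charges: each cyanide is −1. With an overall charge of −2 the manganese centre must be in the +4 oxidation state. Manganese is a group-7 element; Mn(IV) is therefore d³. The d³ configuration leaves the e_g set evenly filled (or empty) — no strong Jahn–Teller driving force.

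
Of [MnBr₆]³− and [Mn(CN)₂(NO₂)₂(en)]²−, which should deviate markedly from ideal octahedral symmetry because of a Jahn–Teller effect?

[MnBr₆]³−: Each bromide is −1; balancing the −3 overall charge requires Mn(III). Group 7 minus oxidation state 3 gives a d⁴ configuration. Bromide is a weak-field ligand for a first-row metal, so the complex is high-spin. The t₂g³e_g¹ (high-spin) configuration has an unevenly filled e_g set; the Jahn–Teller theorem predicts a tetragonal distortion (typically axial elongation) to lift the degeneracy.
[Mn(CN)₂(NO₂)₂(en)]²−: Summing ligand charges against the −2 overall charge gives an oxidation state of +2 for manganese. Mn sits in group 7, so the d-electron count is 7 − 2 = 5. Cyanide and nitro (N-bound nitrite) are strong-field ligands (high in the spectrochemical series) for a first-row metal, so the complex is low-spin. The d⁵ configuration leaves the e_g set evenly filled (or empty) — no strong Jahn–Teller driving force.

[MnBr₆]³−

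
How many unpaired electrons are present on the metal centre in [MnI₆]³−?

4 unpaired electrons

Each iodide is −1; balancing the −3 overall charge requires Mn(III).
Manganese is a group-7 element; Mn(III) is therefore d⁴.
The spin state decides the count: Iodide is a weak-field ligand for a first-row metal, so the complex is high-spin.
An octahedral high-spin d⁴ ion is t₂g³e_g¹, giving 4 unpaired electrons.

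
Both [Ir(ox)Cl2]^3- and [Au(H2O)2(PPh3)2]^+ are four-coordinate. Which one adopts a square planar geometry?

[Ir(ox)Cl2]^3-

For [Ir(ox)Cl2]^3-: Ligand charges: each oxalate is −2; each chloride is −1. With an overall charge of −3 the iridium centre must be in the +1 oxidation state. Iridium is a group-9 element; Ir(I) is therefore d⁸. A 5d d⁸ ion has a large crystal-field splitting; square planar leaves the high-energy d_{x²−y²} orbital empty and maximises CFSE. → square planar.
For [Au(H2O)2(PPh3)2]^+: Ligand charges: water is neutral; triphenylphosphine is neutral. With an overall charge of +1 the gold centre must be in the +1 oxidation state. Group 11 minus oxidation state 1 gives a d¹⁰ configuration. A d¹⁰ ion has no crystal-field stabilisation preference between square planar and tetrahedral, so four ligands adopt the sterically favoured tetrahedral geometry. → tetrahedral.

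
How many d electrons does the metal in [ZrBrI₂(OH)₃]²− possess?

d⁰

Summing ligand charges against the −2 overall charge gives an oxidation state of +4 for zirconium.
Zirconium is a group-4 element; Zr(IV) is therefore d⁰.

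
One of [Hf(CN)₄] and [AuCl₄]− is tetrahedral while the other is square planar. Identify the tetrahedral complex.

For [Hf(CN)₄]: Summing ligand charges against the 0 overall charge gives an oxidation state of +4 for hafnium. Hf sits in group 4, so the d-electron count is 4 − 4 = 0. A d⁰ ion has no crystal-field stabilisation preference between square planar and tetrahedral, so four ligands adopt the sterically favoured tetrahedral geometry. → tetrahedral.
For [AuCl₄]−: Each chloride is −1; balancing the −1 overall charge requires Au(III). Au sits in group 11, so the d-electron count is 11 − 3 = 8. A 5d d⁸ ion has a large crystal-field splitting; square planar leaves the high-energy d_{x²−y²} orbital empty and maximises CFSE. → square planar.

[Hf(CN)₄]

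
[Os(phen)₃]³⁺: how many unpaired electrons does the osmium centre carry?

1

Summing ligand charges against the +3 overall charge gives an oxidation state of +3 for osmium.
Os sits in group 8, so the d-electron count is 8 − 3 = 5.
Counting donor atoms: 3×1,10-phenanthroline (bidentate) → 6 donors. Coordination number = 6.
The spin state decides the count: a 5d ion has a large Δₒ and is invariably low-spin.
An octahedral low-spin d⁵ ion is t₂g⁵e_g⁰, giving 1 unpaired electron.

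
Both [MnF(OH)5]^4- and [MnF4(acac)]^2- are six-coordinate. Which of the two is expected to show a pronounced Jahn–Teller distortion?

[MnF4(acac)]^2-

[MnF(OH)5]^4-: Summing ligand charges against the −4 overall charge gives an oxidation state of +2 for manganese. Manganese is a group-7 element; Mn(II) is therefore d⁵. Fluoride and hydroxide are weak-field ligands for a first-row metal, so the complex is high-spin. The d⁵ configuration leaves the e_g set evenly filled (or empty) — no strong Jahn–Teller driving force.
[MnF4(acac)]^2-: Each fluoride is −1; each acetylacetonate is −1; balancing the −2 overall charge requires Mn(III). Group 7 minus oxidation state 3 gives a d⁴ configuration. Acetylacetonate and fluoride are weak-field ligands for a first-row metal, so the complex is high-spin. The t₂g³e_g¹ (high-spin) configuration has an unevenly filled e_g set; the Jahn–Teller theorem predicts a tetragonal distortion (typically axial elongation) to lift the degeneracy.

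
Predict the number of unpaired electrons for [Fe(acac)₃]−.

Each acetylacetonate is −1; balancing the −1 overall charge requires Fe(II).
Iron is a group-8 element; Fe(II) is therefore d⁶.
Counting donor atoms: 3×acetylacetonate (bidentate) → 6 donors. Coordination number = 6.
The spin state decides the count: Acetylacetonate is a weak-field ligand for a first-row metal, so the complex is high-spin.
An octahedral high-spin d⁶ ion is t₂g⁴e_g², giving 4 unpaired electrons.

4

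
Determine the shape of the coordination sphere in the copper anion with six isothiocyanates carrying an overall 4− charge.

octahedral

Each isothiocyanate is −1; balancing the −4 overall charge requires Cu(II).
Group 11 minus oxidation state 2 gives a d⁹ configuration.
With 6 monodentate ligands the coordination number is 6.
Six donors around a single metal centre give an octahedral coordination sphere.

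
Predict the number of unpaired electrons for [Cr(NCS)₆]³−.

3

Each isothiocyanate is −1; balancing the −3 overall charge requires Cr(III).
Group 6 minus oxidation state 3 gives a d³ configuration.
In an octahedral field the d³ configuration is t₂g³e_g⁰ (only one arrangement possible), giving 3 unpaired electrons.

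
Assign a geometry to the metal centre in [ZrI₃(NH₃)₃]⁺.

octahedral

Ligand charges: each iodide is −1; ammonia is neutral. With an overall charge of +1 the zirconium centre must be in the +4 oxidation state.
Group 4 minus oxidation state 4 gives a d⁰ configuration.
Coordination number: 6.
Six donors around a single metal centre give an octahedral coordination sphere.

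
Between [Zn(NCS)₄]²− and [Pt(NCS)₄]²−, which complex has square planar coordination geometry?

For [Zn(NCS)₄]²−: Ligand charges: each isothiocyanate is −1. With an overall charge of −2 the zinc centre must be in the +2 oxidation state. Group 12 minus oxidation state 2 gives a d¹⁰ configuration. A d¹⁰ ion has no crystal-field stabilisation preference between square planar and tetrahedral, so four ligands adopt the sterically favoured tetrahedral geometry. → tetrahedral.
For [Pt(NCS)₄]²−: Ligand charges: each isothiocyanate is −1. With an overall charge of −2 the platinum centre must be in the +2 oxidation state. Group 10 minus oxidation state 2 gives a d⁸ configuration. A 5d d⁸ ion has a large crystal-field splitting; square planar leaves the high-energy d_{x²−y²} orbital empty and maximises CFSE. → square planar.

[Pt(NCS)₄]²−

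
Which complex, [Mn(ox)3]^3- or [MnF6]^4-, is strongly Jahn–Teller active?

[Mn(ox)3]^3-: Ligand charges: each oxalate is −2. With an overall charge of −3 the manganese centre must be in the +3 oxidation state. Mn sits in group 7, so the d-electron count is 7 − 3 = 4. Oxalate is a weak-field ligand for a first-row metal, so the complex is high-spin. The t₂g³e_g¹ (high-spin) configuration has an unevenly filled e_g set; the Jahn–Teller theorem predicts a tetragonal distortion (typically axial elongation) to lift the degeneracy.
[MnF6]^4-: Ligand charges: each fluoride is −1. With an overall charge of −4 the manganese centre must be in the +2 oxidation state. Mn sits in group 7, so the d-electron count is 7 − 2 = 5. Fluoride is a weak-field ligand for a first-row metal, so the complex is high-spin. The d⁵ configuration leaves the e_g set evenly filled (or empty) — no strong Jahn–Teller driving force.

[Mn(ox)3]^3-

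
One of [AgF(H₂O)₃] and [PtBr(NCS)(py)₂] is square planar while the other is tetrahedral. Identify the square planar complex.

[PtBr(NCS)(py)₂]

For [AgF(H₂O)₃]: Ligand charges: each fluoride is −1; water is neutral. With an overall charge of 0 the silver centre must be in the +1 oxidation state. Ag sits in group 11, so the d-electron count is 11 − 1 = 10. A d¹⁰ ion has no crystal-field stabilisation preference between square planar and tetrahedral, so four ligands adopt the sterically favoured tetrahedral geometry. → tetrahedral.
For [PtBr(NCS)(py)₂]: Each bromide is −1; each isothiocyanate is −1; pyridine is neutral; balancing the 0 overall charge requires Pt(II). Platinum is a group-10 element; Pt(II) is therefore d⁸. A 5d d⁸ ion has a large crystal-field splitting; square planar leaves the high-energy d_{x²−y²} orbital empty and maximises CFSE. → square planar.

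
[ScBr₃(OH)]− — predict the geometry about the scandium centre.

tetrahedral

Ligand charges: each bromide is −1; each hydroxide is −1. With an overall charge of −1 the scandium centre must be in the +3 oxidation state.
Sc sits in group 3, so the d-electron count is 3 − 3 = 0.
Coordination number: 4.
A d⁰ ion has no crystal-field stabilisation preference between square planar and tetrahedral, so four ligands adopt the sterically favoured tetrahedral geometry.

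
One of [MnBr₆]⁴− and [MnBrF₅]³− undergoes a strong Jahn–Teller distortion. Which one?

[MnBrF₅]³−

[MnBr₆]⁴−: Each bromide is −1; balancing the −4 overall charge requires Mn(II). Manganese is a group-7 element; Mn(II) is therefore d⁵. Bromide is a weak-field ligand for a first-row metal, so the complex is high-spin. The d⁵ configuration leaves the e_g set evenly filled (or empty) — no strong Jahn–Teller driving force.
[MnBrF₅]³−: Each bromide is −1; each fluoride is −1; balancing the −3 overall charge requires Mn(III). Group 7 minus oxidation state 3 gives a d⁴ configuration. Bromide and fluoride are weak-field ligands for a first-row metal, so the complex is high-spin. The t₂g³e_g¹ (high-spin) configuration has an unevenly filled e_g set; the Jahn–Teller theorem predicts a tetragonal distortion (typically axial elongation) to lift the degeneracy.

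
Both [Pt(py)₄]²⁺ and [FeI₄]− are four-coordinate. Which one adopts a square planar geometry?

For [Pt(py)₄]²⁺: Pyridine is neutral; balancing the +2 overall charge requires Pt(II). Pt sits in group 10, so the d-electron count is 10 − 2 = 8. A 5d d⁸ ion has a large crystal-field splitting; square planar leaves the high-energy d_{x²−y²} orbital empty and maximises CFSE. → square planar.
For [FeI₄]−: Ligand charges: each iodide is −1. With an overall charge of −1 the iron centre must be in the +3 oxidation state. Iron is a group-8 element; Fe(III) is therefore d⁵. A high-spin d⁵ ion has zero CFSE in either geometry, so four ligands adopt the sterically favoured tetrahedral geometry. → tetrahedral.

[Pt(py)₄]²⁺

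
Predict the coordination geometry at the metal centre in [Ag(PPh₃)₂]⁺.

Summing ligand charges against the +1 overall charge gives an oxidation state of +1 for silver.
Silver is a group-11 element; Ag(I) is therefore d¹⁰.
Coordination number: 2.
A d¹⁰ ion with only two ligands adopts a linear arrangement (sp hybridisation; no CFSE preference).

linear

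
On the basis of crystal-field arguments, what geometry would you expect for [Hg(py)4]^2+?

tetrahedral

Pyridine is neutral; balancing the +2 overall charge requires Hg(II).
Hg sits in group 12, so the d-electron count is 12 − 2 = 10.
Coordination number: 4.
A d¹⁰ ion has no crystal-field stabilisation preference between square planar and tetrahedral, so four ligands adopt the sterically favoured tetrahedral geometry.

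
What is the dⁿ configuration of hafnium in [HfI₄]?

Ligand charges: each iodide is −1. With an overall charge of 0 the hafnium centre must be in the +4 oxidation state.
Hafnium is a group-4 element; Hf(IV) is therefore d⁰.

d0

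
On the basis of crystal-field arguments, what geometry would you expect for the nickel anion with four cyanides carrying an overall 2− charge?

square planar

Each cyanide is −1; balancing the −2 overall charge requires Ni(II).
Ni sits in group 10, so the d-electron count is 10 − 2 = 8.
Coordination number: 4.
Cyanide is a strong-field ligand (high in the spectrochemical series).
A 3d d⁸ ion with strong-field ligands gains enough CFSE to favour square planar over tetrahedral.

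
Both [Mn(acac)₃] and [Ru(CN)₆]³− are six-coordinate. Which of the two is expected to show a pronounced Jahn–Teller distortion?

[Mn(acac)₃]

[Mn(acac)₃]: Summing ligand charges against the 0 overall charge gives an oxidation state of +3 for manganese. Manganese is a group-7 element; Mn(III) is therefore d⁴. Acetylacetonate is a weak-field ligand for a first-row metal, so the complex is high-spin. The t₂g³e_g¹ (high-spin) configuration has an unevenly filled e_g set; the Jahn–Teller theorem predicts a tetragonal distortion (typically axial elongation) to lift the degeneracy.
[Ru(CN)₆]³−: Summing ligand charges against the −3 overall charge gives an oxidation state of +3 for ruthenium. Group 8 minus oxidation state 3 gives a d⁵ configuration. A 4d ion has a large Δₒ and is invariably low-spin. The d⁵ configuration leaves the e_g set evenly filled (or empty) — no strong Jahn–Teller driving force.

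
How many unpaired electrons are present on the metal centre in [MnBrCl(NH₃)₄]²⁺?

3 unpaired electrons

Each bromide is −1; each chloride is −1; ammonia is neutral; balancing the +2 overall charge requires Mn(IV).
Manganese is a group-7 element; Mn(IV) is therefore d³.
In an octahedral field the d³ configuration is t₂g³e_g⁰ (only one arrangement possible), giving 3 unpaired electrons.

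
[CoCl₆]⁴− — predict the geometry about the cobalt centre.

octahedral

Each chloride is −1; balancing the −4 overall charge requires Co(II).
Cobalt is a group-9 element; Co(II) is therefore d⁷.
Coordination number: 6.
Six donors around a single metal centre give an octahedral coordination sphere.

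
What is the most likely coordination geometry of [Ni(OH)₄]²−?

Ligand charges: each hydroxide is −1. With an overall charge of −2 the nickel centre must be in the +2 oxidation state.
Group 10 minus oxidation state 2 gives a d⁸ configuration.
With 4 monodentate ligands the coordination number is 4.
Hydroxide is a weak-field ligand.
With weak-field ligands the CFSE gain from square planar is small, so a 3d d⁸ ion takes the sterically preferred tetrahedral geometry.

tetrahedral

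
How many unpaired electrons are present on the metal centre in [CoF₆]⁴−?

Each fluoride is −1; balancing the −4 overall charge requires Co(II).
Co sits in group 9, so the d-electron count is 9 − 2 = 7.
The spin state decides the count: Fluoride is a weak-field ligand for a first-row metal, so the complex is high-spin.
An octahedral high-spin d⁷ ion is t₂g⁵e_g², giving 3 unpaired electrons.

3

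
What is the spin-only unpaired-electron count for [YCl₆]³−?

Ligand charges: each chloride is −1. With an overall charge of −3 the yttrium centre must be in the +3 oxidation state.
Group 3 minus oxidation state 3 gives a d⁰ configuration.
In an octahedral field the d⁰ configuration is t₂g⁰e_g⁰, giving 0 unpaired electrons.

0 unpaired electrons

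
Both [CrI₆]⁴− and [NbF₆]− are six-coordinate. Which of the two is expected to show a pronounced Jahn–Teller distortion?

[CrI₆]⁴−

[CrI₆]⁴−: Summing ligand charges against the −4 overall charge gives an oxidation state of +2 for chromium. Chromium is a group-6 element; Cr(II) is therefore d⁴. Iodide is a weak-field ligand for a first-row metal, so the complex is high-spin. The t₂g³e_g¹ (high-spin) configuration has an unevenly filled e_g set; the Jahn–Teller theorem predicts a tetragonal distortion (typically axial elongation) to lift the degeneracy.
[NbF₆]−: Ligand charges: each fluoride is −1. With an overall charge of −1 the niobium centre must be in the +5 oxidation state. Niobium is a group-5 element; Nb(V) is therefore d⁰. The d⁰ configuration leaves the e_g set evenly filled (or empty) — no strong Jahn–Teller driving force.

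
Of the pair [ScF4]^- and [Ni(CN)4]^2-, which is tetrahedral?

For [ScF4]^-: Summing ligand charges against the −1 overall charge gives an oxidation state of +3 for scandium. Group 3 minus oxidation state 3 gives a d⁰ configuration. A d⁰ ion has no crystal-field stabilisation preference between square planar and tetrahedral, so four ligands adopt the sterically favoured tetrahedral geometry. → tetrahedral.
For [Ni(CN)4]^2-: Summing ligand charges against the −2 overall charge gives an oxidation state of +2 for nickel. Group 10 minus oxidation state 2 gives a d⁸ configuration. Cyanide is a strong-field ligand (high in the spectrochemical series). A 3d d⁸ ion with strong-field ligands gains enough CFSE to favour square planar over tetrahedral. → square planar.

[ScF4]^-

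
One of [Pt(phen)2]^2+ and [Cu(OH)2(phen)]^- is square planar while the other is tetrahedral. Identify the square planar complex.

[Pt(phen)2]^2+

For [Pt(phen)2]^2+: Summing ligand charges against the +2 overall charge gives an oxidation state of +2 for platinum. Pt sits in group 10, so the d-electron count is 10 − 2 = 8. A 5d d⁸ ion has a large crystal-field splitting; square planar leaves the high-energy d_{x²−y²} orbital empty and maximises CFSE. → square planar.
For [Cu(OH)2(phen)]^-: Summing ligand charges against the −1 overall charge gives an oxidation state of +1 for copper. Copper is a group-11 element; Cu(I) is therefore d¹⁰. A d¹⁰ ion has no crystal-field stabilisation preference between square planar and tetrahedral, so four ligands adopt the sterically favoured tetrahedral geometry. → tetrahedral.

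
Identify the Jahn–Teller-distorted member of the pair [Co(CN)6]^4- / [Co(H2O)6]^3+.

[Co(CN)6]^4-: Ligand charges: each cyanide is −1. With an overall charge of −4 the cobalt centre must be in the +2 oxidation state. Group 9 minus oxidation state 2 gives a d⁷ configuration. Cyanide is a strong-field ligand (high in the spectrochemical series) for a first-row metal, so the complex is low-spin. The t₂g⁶e_g¹ (low-spin) configuration has an unevenly filled e_g set; the Jahn–Teller theorem predicts a tetragonal distortion (typically axial elongation) to lift the degeneracy.
[Co(H2O)6]^3+: Summing ligand charges against the +3 overall charge gives an oxidation state of +3 for cobalt. Group 9 minus oxidation state 3 gives a d⁶ configuration. Co(III) has an exceptionally large octahedral splitting and is low-spin with essentially every ligand except fluoride. The d⁶ configuration leaves the e_g set evenly filled (or empty) — no strong Jahn–Teller driving force.

[Co(CN)6]^4-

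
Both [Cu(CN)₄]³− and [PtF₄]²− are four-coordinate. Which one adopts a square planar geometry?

For [Cu(CN)₄]³−: Each cyanide is −1; balancing the −3 overall charge requires Cu(I). Group 11 minus oxidation state 1 gives a d¹⁰ configuration. A d¹⁰ ion has no crystal-field stabilisation preference between square planar and tetrahedral, so four ligands adopt the sterically favoured tetrahedral geometry. → tetrahedral.
For [PtF₄]²−: Summing ligand charges against the −2 overall charge gives an oxidation state of +2 for platinum. Platinum is a group-10 element; Pt(II) is therefore d⁸. A 5d d⁸ ion has a large crystal-field splitting; square planar leaves the high-energy d_{x²−y²} orbital empty and maximises CFSE. → square planar.

[PtF₄]²−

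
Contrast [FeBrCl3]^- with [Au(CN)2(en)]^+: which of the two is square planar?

For [FeBrCl3]^-: Ligand charges: each bromide is −1; each chloride is −1. With an overall charge of −1 the iron centre must be in the +3 oxidation state. Group 8 minus oxidation state 3 gives a d⁵ configuration. A high-spin d⁵ ion has zero CFSE in either geometry, so four ligands adopt the sterically favoured tetrahedral geometry. → tetrahedral.
For [Au(CN)2(en)]^+: Each cyanide is −1; ethylenediamine is neutral; balancing the +1 overall charge requires Au(III). Gold is a group-11 element; Au(III) is therefore d⁸. A 5d d⁸ ion has a large crystal-field splitting; square planar leaves the high-energy d_{x²−y²} orbital empty and maximises CFSE. → square planar.

[Au(CN)2(en)]^+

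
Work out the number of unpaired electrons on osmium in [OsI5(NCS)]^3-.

1 unpaired electron

Each iodide is −1; each isothiocyanate is −1; balancing the −3 overall charge requires Os(III).
Os sits in group 8, so the d-electron count is 8 − 3 = 5.
The spin state decides the count: a 5d ion has a large Δₒ and is invariably low-spin.
An octahedral low-spin d⁵ ion is t₂g⁵e_g⁰, giving 1 unpaired electron.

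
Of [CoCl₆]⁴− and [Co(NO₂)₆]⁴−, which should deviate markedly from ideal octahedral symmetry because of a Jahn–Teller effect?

[CoCl₆]⁴−: Summing ligand charges against the −4 overall charge gives an oxidation state of +2 for cobalt. Co sits in group 9, so the d-electron count is 9 − 2 = 7. Chloride is a weak-field ligand for a first-row metal, so the complex is high-spin. The d⁷ configuration leaves the e_g set evenly filled (or empty) — no strong Jahn–Teller driving force.
[Co(NO₂)₆]⁴−: Ligand charges: each nitro (N-bound nitrite) is −1. With an overall charge of −4 the cobalt centre must be in the +2 oxidation state. Cobalt is a group-9 element; Co(II) is therefore d⁷. Nitro (N-bound nitrite) is a strong-field ligand (high in the spectrochemical series) for a first-row metal, so the complex is low-spin. The t₂g⁶e_g¹ (low-spin) configuration has an unevenly filled e_g set; the Jahn–Teller theorem predicts a tetragonal distortion (typically axial elongation) to lift the degeneracy.

[Co(NO₂)₆]⁴−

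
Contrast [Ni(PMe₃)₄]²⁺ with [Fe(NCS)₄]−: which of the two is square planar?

[Ni(PMe₃)₄]²⁺

For [Ni(PMe₃)₄]²⁺: Ligand charges: trimethylphosphine is neutral. With an overall charge of +2 the nickel centre must be in the +2 oxidation state. Nickel is a group-10 element; Ni(II) is therefore d⁸. Trimethylphosphine is a strong-field ligand (high in the spectrochemical series). A 3d d⁸ ion with strong-field ligands gains enough CFSE to favour square planar over tetrahedral. → square planar.
For [Fe(NCS)₄]−: Each isothiocyanate is −1; balancing the −1 overall charge requires Fe(III). Group 8 minus oxidation state 3 gives a d⁵ configuration. A high-spin d⁵ ion has zero CFSE in either geometry, so four ligands adopt the sterically favoured tetrahedral geometry. → tetrahedral.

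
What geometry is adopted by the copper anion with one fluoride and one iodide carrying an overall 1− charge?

linear

Each fluoride is −1; each iodide is −1; balancing the −1 overall charge requires Cu(I).
Copper is a group-11 element; Cu(I) is therefore d¹⁰.
With 2 monodentate ligands the coordination number is 2.
A d¹⁰ ion with only two ligands adopts a linear arrangement (sp hybridisation; no CFSE preference).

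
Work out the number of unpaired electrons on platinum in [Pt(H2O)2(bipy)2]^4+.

0 unpaired electrons

Ligand charges: water is neutral; 2,2′-bipyridine is neutral. With an overall charge of +4 the platinum centre must be in the +4 oxidation state.
Pt sits in group 10, so the d-electron count is 10 − 4 = 6.
Counting donor atoms: 2×water (monodentate) → 2 donors; 2×2,2′-bipyridine (bidentate) → 4 donors. Coordination number = 6.
The spin state decides the count: a 5d ion has a large Δₒ and is invariably low-spin.
An octahedral low-spin d⁶ ion is t₂g⁶e_g⁰, giving 0 unpaired electrons.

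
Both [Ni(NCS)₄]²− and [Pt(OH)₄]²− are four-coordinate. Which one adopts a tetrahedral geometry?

For [Ni(NCS)₄]²−: Each isothiocyanate is −1; balancing the −2 overall charge requires Ni(II). Nickel is a group-10 element; Ni(II) is therefore d⁸. Isothiocyanate is a weak-field ligand. With weak-field ligands the CFSE gain from square planar is small, so a 3d d⁸ ion takes the sterically preferred tetrahedral geometry. → tetrahedral.
For [Pt(OH)₄]²−: Summing ligand charges against the −2 overall charge gives an oxidation state of +2 for platinum. Pt sits in group 10, so the d-electron count is 10 − 2 = 8. A 5d d⁸ ion has a large crystal-field splitting; square planar leaves the high-energy d_{x²−y²} orbital empty and maximises CFSE. → square planar.

[Ni(NCS)₄]²−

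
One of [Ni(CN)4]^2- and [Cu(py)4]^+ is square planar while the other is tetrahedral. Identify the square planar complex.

For [Ni(CN)4]^2-: Summing ligand charges against the −2 overall charge gives an oxidation state of +2 for nickel. Nickel is a group-10 element; Ni(II) is therefore d⁸. Cyanide is a strong-field ligand (high in the spectrochemical series). A 3d d⁸ ion with strong-field ligands gains enough CFSE to favour square planar over tetrahedral. → square planar.
For [Cu(py)4]^+: Pyridine is neutral; balancing the +1 overall charge requires Cu(I). Cu sits in group 11, so the d-electron count is 11 − 1 = 10. A d¹⁰ ion has no crystal-field stabilisation preference between square planar and tetrahedral, so four ligands adopt the sterically favoured tetrahedral geometry. → tetrahedral.

[Ni(CN)4]^2-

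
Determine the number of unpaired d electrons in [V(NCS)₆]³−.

2 unpaired electrons

Ligand charges: each isothiocyanate is −1. With an overall charge of −3 the vanadium centre must be in the +3 oxidation state.
Vanadium is a group-5 element; V(III) is therefore d².
In an octahedral field the d² configuration is t₂g²e_g⁰ (only one arrangement possible), giving 2 unpaired electrons.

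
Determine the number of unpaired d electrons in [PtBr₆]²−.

0 unpaired electrons

Ligand charges: each bromide is −1. With an overall charge of −2 the platinum centre must be in the +4 oxidation state.
Platinum is a group-10 element; Pt(IV) is therefore d⁶.
The spin state decides the count: a 5d ion has a large Δₒ and is invariably low-spin.
An octahedral low-spin d⁶ ion is t₂g⁶e_g⁰, giving 0 unpaired electrons.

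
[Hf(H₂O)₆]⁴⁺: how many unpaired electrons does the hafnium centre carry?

0 unpaired electrons

Summing ligand charges against the +4 overall charge gives an oxidation state of +4 for hafnium.
Hf sits in group 4, so the d-electron count is 4 − 4 = 0.
In an octahedral field the d⁰ configuration is t₂g⁰e_g⁰, giving 0 unpaired electrons.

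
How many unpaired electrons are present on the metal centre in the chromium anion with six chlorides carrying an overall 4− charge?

4

Ligand charges: each chloride is −1. With an overall charge of −4 the chromium centre must be in the +2 oxidation state.
Cr sits in group 6, so the d-electron count is 6 − 2 = 4.
The spin state decides the count: Chloride is a weak-field ligand for a first-row metal, so the complex is high-spin.
An octahedral high-spin d⁴ ion is t₂g³e_g¹, giving 4 unpaired electrons.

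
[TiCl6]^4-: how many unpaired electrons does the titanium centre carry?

Each chloride is −1; balancing the −4 overall charge requires Ti(II).
Group 4 minus oxidation state 2 gives a d² configuration.
In an octahedral field the d² configuration is t₂g²e_g⁰ (only one arrangement possible), giving 2 unpaired electrons.

2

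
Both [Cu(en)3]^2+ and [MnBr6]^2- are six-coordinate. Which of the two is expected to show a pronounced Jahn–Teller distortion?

[Cu(en)3]^2+

[Cu(en)3]^2+: Ethylenediamine is neutral; balancing the +2 overall charge requires Cu(II). Group 11 minus oxidation state 2 gives a d⁹ configuration. The t₂g⁶e_g³ configuration has an unevenly filled e_g set; the Jahn–Teller theorem predicts a tetragonal distortion (typically axial elongation) to lift the degeneracy.
[MnBr6]^2-: Each bromide is −1; balancing the −2 overall charge requires Mn(IV). Manganese is a group-7 element; Mn(IV) is therefore d³. The d³ configuration leaves the e_g set evenly filled (or empty) — no strong Jahn–Teller driving force.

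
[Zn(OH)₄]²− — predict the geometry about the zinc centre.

tetrahedral

Each hydroxide is −1; balancing the −2 overall charge requires Zn(II).
Group 12 minus oxidation state 2 gives a d¹⁰ configuration.
With 4 monodentate ligands the coordination number is 4.
A d¹⁰ ion has no crystal-field stabilisation preference between square planar and tetrahedral, so four ligands adopt the sterically favoured tetrahedral geometry.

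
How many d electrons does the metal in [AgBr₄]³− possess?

d10

Ligand charges: each bromide is −1. With an overall charge of −3 the silver centre must be in the +1 oxidation state.
Silver is a group-11 element; Ag(I) is therefore d¹⁰.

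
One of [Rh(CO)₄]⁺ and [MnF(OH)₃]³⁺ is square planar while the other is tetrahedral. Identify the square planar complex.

For [Rh(CO)₄]⁺: Carbonyl is neutral; balancing the +1 overall charge requires Rh(I). Rhodium is a group-9 element; Rh(I) is therefore d⁸. A 4d d⁸ ion has a large crystal-field splitting; square planar leaves the high-energy d_{x²−y²} orbital empty and maximises CFSE. → square planar.
For [MnF(OH)₃]³⁺: Ligand charges: each fluoride is −1; each hydroxide is −1. With an overall charge of +3 the manganese centre must be in the +7 oxidation state. Manganese is a group-7 element; Mn(VII) is therefore d⁰. A d⁰ ion has no crystal-field stabilisation preference between square planar and tetrahedral, so four ligands adopt the sterically favoured tetrahedral geometry. → tetrahedral.

[Rh(CO)₄]⁺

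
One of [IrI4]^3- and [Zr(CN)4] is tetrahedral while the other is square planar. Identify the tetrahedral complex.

For [IrI4]^3-: Each iodide is −1; balancing the −3 overall charge requires Ir(I). Group 9 minus oxidation state 1 gives a d⁸ configuration. A 5d d⁸ ion has a large crystal-field splitting; square planar leaves the high-energy d_{x²−y²} orbital empty and maximises CFSE. → square planar.
For [Zr(CN)4]: Summing ligand charges against the 0 overall charge gives an oxidation state of +4 for zirconium. Zirconium is a group-4 element; Zr(IV) is therefore d⁰. A d⁰ ion has no crystal-field stabilisation preference between square planar and tetrahedral, so four ligands adopt the sterically favoured tetrahedral geometry. → tetrahedral.

[Zr(CN)4]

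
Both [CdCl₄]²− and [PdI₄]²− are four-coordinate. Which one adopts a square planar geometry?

[PdI₄]²−

For [CdCl₄]²−: Ligand charges: each chloride is −1. With an overall charge of −2 the cadmium centre must be in the +2 oxidation state. Cadmium is a group-12 element; Cd(II) is therefore d¹⁰. A d¹⁰ ion has no crystal-field stabilisation preference between square planar and tetrahedral, so four ligands adopt the sterically favoured tetrahedral geometry. → tetrahedral.
For [PdI₄]²−: Ligand charges: each iodide is −1. With an overall charge of −2 the palladium centre must be in the +2 oxidation state. Palladium is a group-10 element; Pd(II) is therefore d⁸. A 4d d⁸ ion has a large crystal-field splitting; square planar leaves the high-energy d_{x²−y²} orbital empty and maximises CFSE. → square planar.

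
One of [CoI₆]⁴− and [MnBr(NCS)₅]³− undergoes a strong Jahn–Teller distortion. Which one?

[MnBr(NCS)₅]³−

[CoI₆]⁴−: Ligand charges: each iodide is −1. With an overall charge of −4 the cobalt centre must be in the +2 oxidation state. Co sits in group 9, so the d-electron count is 9 − 2 = 7. Iodide is a weak-field ligand for a first-row metal, so the complex is high-spin. The d⁷ configuration leaves the e_g set evenly filled (or empty) — no strong Jahn–Teller driving force.
[MnBr(NCS)₅]³−: Ligand charges: each bromide is −1; each isothiocyanate is −1. With an overall charge of −3 the manganese centre must be in the +3 oxidation state. Manganese is a group-7 element; Mn(III) is therefore d⁴. Bromide and isothiocyanate are weak-field ligands for a first-row metal, so the complex is high-spin. The t₂g³e_g¹ (high-spin) configuration has an unevenly filled e_g set; the Jahn–Teller theorem predicts a tetragonal distortion (typically axial elongation) to lift the degeneracy.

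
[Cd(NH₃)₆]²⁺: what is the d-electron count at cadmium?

Ligand charges: ammonia is neutral. With an overall charge of +2 the cadmium centre must be in the +2 oxidation state.
Group 12 minus oxidation state 2 gives a d¹⁰ configuration.

d¹⁰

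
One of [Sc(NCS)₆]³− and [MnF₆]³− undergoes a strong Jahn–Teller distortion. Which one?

[Sc(NCS)₆]³−: Each isothiocyanate is −1; balancing the −3 overall charge requires Sc(III). Scandium is a group-3 element; Sc(III) is therefore d⁰. The d⁰ configuration leaves the e_g set evenly filled (or empty) — no strong Jahn–Teller driving force.
[MnF₆]³−: Ligand charges: each fluoride is −1. With an overall charge of −3 the manganese centre must be in the +3 oxidation state. Mn sits in group 7, so the d-electron count is 7 − 3 = 4. Fluoride is a weak-field ligand for a first-row metal, so the complex is high-spin. The t₂g³e_g¹ (high-spin) configuration has an unevenly filled e_g set; the Jahn–Teller theorem predicts a tetragonal distortion (typically axial elongation) to lift the degeneracy.

[MnF₆]³−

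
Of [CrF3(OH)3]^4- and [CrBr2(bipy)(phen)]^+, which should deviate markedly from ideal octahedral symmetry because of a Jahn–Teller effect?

[CrF3(OH)3]^4-

[CrF3(OH)3]^4-: Each fluoride is −1; each hydroxide is −1; balancing the −4 overall charge requires Cr(II). Cr sits in group 6, so the d-electron count is 6 − 2 = 4. Fluoride and hydroxide are weak-field ligands for a first-row metal, so the complex is high-spin. The t₂g³e_g¹ (high-spin) configuration has an unevenly filled e_g set; the Jahn–Teller theorem predicts a tetragonal distortion (typically axial elongation) to lift the degeneracy.
[CrBr2(bipy)(phen)]^+: Ligand charges: each bromide is −1; 2,2′-bipyridine is neutral; 1,10-phenanthroline is neutral. With an overall charge of +1 the chromium centre must be in the +3 oxidation state. Cr sits in group 6, so the d-electron count is 6 − 3 = 3. The d³ configuration leaves the e_g set evenly filled (or empty) — no strong Jahn–Teller driving force.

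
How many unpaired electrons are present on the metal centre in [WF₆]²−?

Each fluoride is −1; balancing the −2 overall charge requires W(IV).
Tungsten is a group-6 element; W(IV) is therefore d².
In an octahedral field the d² configuration is t₂g²e_g⁰ (only one arrangement possible), giving 2 unpaired electrons.

2 unpaired electrons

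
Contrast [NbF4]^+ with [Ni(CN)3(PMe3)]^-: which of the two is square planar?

For [NbF4]^+: Each fluoride is −1; balancing the +1 overall charge requires Nb(V). Group 5 minus oxidation state 5 gives a d⁰ configuration. A d⁰ ion has no crystal-field stabilisation preference between square planar and tetrahedral, so four ligands adopt the sterically favoured tetrahedral geometry. → tetrahedral.
For [Ni(CN)3(PMe3)]^-: Ligand charges: each cyanide is −1; trimethylphosphine is neutral. With an overall charge of −1 the nickel centre must be in the +2 oxidation state. Group 10 minus oxidation state 2 gives a d⁸ configuration. Cyanide and trimethylphosphine are strong-field ligands (high in the spectrochemical series). A 3d d⁸ ion with strong-field ligands gains enough CFSE to favour square planar over tetrahedral. → square planar.

[Ni(CN)3(PMe3)]^-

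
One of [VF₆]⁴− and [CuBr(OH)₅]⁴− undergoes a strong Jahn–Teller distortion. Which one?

[CuBr(OH)₅]⁴−

[VF₆]⁴−: Ligand charges: each fluoride is −1. With an overall charge of −4 the vanadium centre must be in the +2 oxidation state. Group 5 minus oxidation state 2 gives a d³ configuration. The d³ configuration leaves the e_g set evenly filled (or empty) — no strong Jahn–Teller driving force.
[CuBr(OH)₅]⁴−: Ligand charges: each bromide is −1; each hydroxide is −1. With an overall charge of −4 the copper centre must be in the +2 oxidation state. Cu sits in group 11, so the d-electron count is 11 − 2 = 9. The t₂g⁶e_g³ configuration has an unevenly filled e_g set; the Jahn–Teller theorem predicts a tetragonal distortion (typically axial elongation) to lift the degeneracy.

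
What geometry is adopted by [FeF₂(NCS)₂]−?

tetrahedral

Ligand charges: each fluoride is −1; each isothiocyanate is −1. With an overall charge of −1 the iron centre must be in the +3 oxidation state.
Fe sits in group 8, so the d-electron count is 8 − 3 = 5.
Coordination number: 4.
Fluoride and isothiocyanate are weak-field ligands.
A high-spin d⁵ ion has zero CFSE in either geometry, so four ligands adopt the sterically favoured tetrahedral geometry.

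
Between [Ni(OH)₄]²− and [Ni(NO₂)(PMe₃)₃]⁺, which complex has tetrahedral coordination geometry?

For [Ni(OH)₄]²−: Ligand charges: each hydroxide is −1. With an overall charge of −2 the nickel centre must be in the +2 oxidation state. Ni sits in group 10, so the d-electron count is 10 − 2 = 8. Hydroxide is a weak-field ligand. With weak-field ligands the CFSE gain from square planar is small, so a 3d d⁸ ion takes the sterically preferred tetrahedral geometry. → tetrahedral.
For [Ni(NO₂)(PMe₃)₃]⁺: Summing ligand charges against the +1 overall charge gives an oxidation state of +2 for nickel. Group 10 minus oxidation state 2 gives a d⁸ configuration. Nitro (N-bound nitrite) and trimethylphosphine are strong-field ligands (high in the spectrochemical series). A 3d d⁸ ion with strong-field ligands gains enough CFSE to favour square planar over tetrahedral. → square planar.

[Ni(OH)₄]²−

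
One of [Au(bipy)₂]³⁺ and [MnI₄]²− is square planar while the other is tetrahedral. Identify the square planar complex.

For [Au(bipy)₂]³⁺: Ligand charges: 2,2′-bipyridine is neutral. With an overall charge of +3 the gold centre must be in the +3 oxidation state. Au sits in group 11, so the d-electron count is 11 − 3 = 8. A 5d d⁸ ion has a large crystal-field splitting; square planar leaves the high-energy d_{x²−y²} orbital empty and maximises CFSE. → square planar.
For [MnI₄]²−: Ligand charges: each iodide is −1. With an overall charge of −2 the manganese centre must be in the +2 oxidation state. Group 7 minus oxidation state 2 gives a d⁵ configuration. A high-spin d⁵ ion has zero CFSE in either geometry, so four ligands adopt the sterically favoured tetrahedral geometry. → tetrahedral.

[Au(bipy)₂]³⁺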